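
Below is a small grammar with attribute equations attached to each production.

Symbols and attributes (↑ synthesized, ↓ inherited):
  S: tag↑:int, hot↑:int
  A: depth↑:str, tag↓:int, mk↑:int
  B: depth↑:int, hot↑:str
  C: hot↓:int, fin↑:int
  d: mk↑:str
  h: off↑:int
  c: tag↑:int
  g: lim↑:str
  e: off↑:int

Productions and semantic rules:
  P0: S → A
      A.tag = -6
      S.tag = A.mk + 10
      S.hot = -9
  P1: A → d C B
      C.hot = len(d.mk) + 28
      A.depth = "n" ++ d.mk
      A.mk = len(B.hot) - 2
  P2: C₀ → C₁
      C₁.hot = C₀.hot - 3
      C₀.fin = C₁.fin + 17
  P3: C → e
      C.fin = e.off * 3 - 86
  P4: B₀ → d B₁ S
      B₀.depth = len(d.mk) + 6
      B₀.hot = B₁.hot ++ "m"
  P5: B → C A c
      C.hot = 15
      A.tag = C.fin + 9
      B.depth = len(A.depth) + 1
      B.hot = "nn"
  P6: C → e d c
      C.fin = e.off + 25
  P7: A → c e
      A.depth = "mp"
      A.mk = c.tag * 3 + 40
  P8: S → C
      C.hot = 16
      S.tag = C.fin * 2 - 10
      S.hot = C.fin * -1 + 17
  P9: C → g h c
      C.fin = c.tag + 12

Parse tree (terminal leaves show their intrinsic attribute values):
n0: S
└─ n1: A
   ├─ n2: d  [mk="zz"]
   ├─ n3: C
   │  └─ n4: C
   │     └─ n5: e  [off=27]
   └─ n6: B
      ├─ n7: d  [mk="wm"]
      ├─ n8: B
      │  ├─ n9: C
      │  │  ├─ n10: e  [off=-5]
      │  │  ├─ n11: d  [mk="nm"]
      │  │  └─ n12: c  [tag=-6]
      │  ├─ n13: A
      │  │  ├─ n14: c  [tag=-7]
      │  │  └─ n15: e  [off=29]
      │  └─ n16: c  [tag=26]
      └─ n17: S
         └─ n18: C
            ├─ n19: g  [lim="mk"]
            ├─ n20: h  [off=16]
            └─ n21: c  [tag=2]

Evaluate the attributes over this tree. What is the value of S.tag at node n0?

1. n1.tag = -6  [-6]
2. n2.mk = "zz"  [terminal]
3. n3.hot = 30  [len(d.mk) + 28]
4. n4.hot = 27  [C₀.hot - 3]
5. n5.off = 27  [terminal]
6. n4.fin = -5  [e.off * 3 - 86]
7. n3.fin = 12  [C₁.fin + 17]
8. n7.mk = "wm"  [terminal]
9. n9.hot = 15  [15]
10. n10.off = -5  [terminal]
11. n11.mk = "nm"  [terminal]
12. n12.tag = -6  [terminal]
13. n9.fin = 20  [e.off + 25]
14. n13.tag = 29  [C.fin + 9]
15. n14.tag = -7  [terminal]
16. n15.off = 29  [terminal]
17. n13.depth = "mp"  ["mp"]
18. n13.mk = 19  [c.tag * 3 + 40]
19. n16.tag = 26  [terminal]
20. n8.depth = 3  [len(A.depth) + 1]
21. n8.hot = "nn"  ["nn"]
22. n18.hot = 16  [16]
23. n19.lim = "mk"  [terminal]
24. n20.off = 16  [terminal]
25. n21.tag = 2  [terminal]
26. n18.fin = 14  [c.tag + 12]
27. n17.tag = 18  [C.fin * 2 - 10]
28. n17.hot = 3  [C.fin * -1 + 17]
29. n6.depth = 8  [len(d.mk) + 6]
30. n6.hot = "nnm"  [B₁.hot ++ "m"]
31. n1.depth = "nzz"  ["n" ++ d.mk]
32. n1.mk = 1  [len(B.hot) - 2]
33. n0.tag = 11  [A.mk + 10]
34. n0.hot = -9  [-9]

11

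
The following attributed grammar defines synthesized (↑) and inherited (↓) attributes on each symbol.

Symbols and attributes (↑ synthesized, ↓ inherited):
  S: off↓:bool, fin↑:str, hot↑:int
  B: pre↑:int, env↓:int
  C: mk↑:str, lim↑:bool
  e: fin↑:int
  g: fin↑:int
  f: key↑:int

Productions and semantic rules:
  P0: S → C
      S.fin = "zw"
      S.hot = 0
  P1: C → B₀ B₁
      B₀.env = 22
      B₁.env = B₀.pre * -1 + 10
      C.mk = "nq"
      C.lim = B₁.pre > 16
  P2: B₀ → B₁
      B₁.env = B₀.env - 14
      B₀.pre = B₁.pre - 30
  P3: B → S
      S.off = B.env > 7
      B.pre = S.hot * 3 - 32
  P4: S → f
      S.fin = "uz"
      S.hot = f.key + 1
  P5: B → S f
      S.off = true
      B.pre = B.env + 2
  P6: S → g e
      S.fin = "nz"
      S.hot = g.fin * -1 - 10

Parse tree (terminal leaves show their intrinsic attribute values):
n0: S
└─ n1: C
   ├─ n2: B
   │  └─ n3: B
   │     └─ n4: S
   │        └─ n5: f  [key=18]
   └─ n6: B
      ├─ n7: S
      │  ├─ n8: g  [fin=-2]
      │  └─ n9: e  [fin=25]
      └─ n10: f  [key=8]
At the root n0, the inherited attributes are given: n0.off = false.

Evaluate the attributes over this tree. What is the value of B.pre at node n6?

1. n0.off = false  [given at root]
2. n2.env = 22  [22]
3. n3.env = 8  [B₀.env - 14]
4. n4.off = true  [B.env > 7]
5. n5.key = 18  [terminal]
6. n4.fin = "uz"  ["uz"]
7. n4.hot = 19  [f.key + 1]
8. n3.pre = 25  [S.hot * 3 - 32]
9. n2.pre = -5  [B₁.pre - 30]
10. n6.env = 15  [B₀.pre * -1 + 10]
11. n7.off = true  [true]
12. n8.fin = -2  [terminal]
13. n9.fin = 25  [terminal]
14. n7.fin = "nz"  ["nz"]
15. n7.hot = -8  [g.fin * -1 - 10]
16. n10.key = 8  [terminal]
17. n6.pre = 17  [B.env + 2]
18. n1.mk = "nq"  ["nq"]
19. n1.lim = true  [B₁.pre > 16]
20. n0.fin = "zw"  ["zw"]
21. n0.hot = 0  [0]

17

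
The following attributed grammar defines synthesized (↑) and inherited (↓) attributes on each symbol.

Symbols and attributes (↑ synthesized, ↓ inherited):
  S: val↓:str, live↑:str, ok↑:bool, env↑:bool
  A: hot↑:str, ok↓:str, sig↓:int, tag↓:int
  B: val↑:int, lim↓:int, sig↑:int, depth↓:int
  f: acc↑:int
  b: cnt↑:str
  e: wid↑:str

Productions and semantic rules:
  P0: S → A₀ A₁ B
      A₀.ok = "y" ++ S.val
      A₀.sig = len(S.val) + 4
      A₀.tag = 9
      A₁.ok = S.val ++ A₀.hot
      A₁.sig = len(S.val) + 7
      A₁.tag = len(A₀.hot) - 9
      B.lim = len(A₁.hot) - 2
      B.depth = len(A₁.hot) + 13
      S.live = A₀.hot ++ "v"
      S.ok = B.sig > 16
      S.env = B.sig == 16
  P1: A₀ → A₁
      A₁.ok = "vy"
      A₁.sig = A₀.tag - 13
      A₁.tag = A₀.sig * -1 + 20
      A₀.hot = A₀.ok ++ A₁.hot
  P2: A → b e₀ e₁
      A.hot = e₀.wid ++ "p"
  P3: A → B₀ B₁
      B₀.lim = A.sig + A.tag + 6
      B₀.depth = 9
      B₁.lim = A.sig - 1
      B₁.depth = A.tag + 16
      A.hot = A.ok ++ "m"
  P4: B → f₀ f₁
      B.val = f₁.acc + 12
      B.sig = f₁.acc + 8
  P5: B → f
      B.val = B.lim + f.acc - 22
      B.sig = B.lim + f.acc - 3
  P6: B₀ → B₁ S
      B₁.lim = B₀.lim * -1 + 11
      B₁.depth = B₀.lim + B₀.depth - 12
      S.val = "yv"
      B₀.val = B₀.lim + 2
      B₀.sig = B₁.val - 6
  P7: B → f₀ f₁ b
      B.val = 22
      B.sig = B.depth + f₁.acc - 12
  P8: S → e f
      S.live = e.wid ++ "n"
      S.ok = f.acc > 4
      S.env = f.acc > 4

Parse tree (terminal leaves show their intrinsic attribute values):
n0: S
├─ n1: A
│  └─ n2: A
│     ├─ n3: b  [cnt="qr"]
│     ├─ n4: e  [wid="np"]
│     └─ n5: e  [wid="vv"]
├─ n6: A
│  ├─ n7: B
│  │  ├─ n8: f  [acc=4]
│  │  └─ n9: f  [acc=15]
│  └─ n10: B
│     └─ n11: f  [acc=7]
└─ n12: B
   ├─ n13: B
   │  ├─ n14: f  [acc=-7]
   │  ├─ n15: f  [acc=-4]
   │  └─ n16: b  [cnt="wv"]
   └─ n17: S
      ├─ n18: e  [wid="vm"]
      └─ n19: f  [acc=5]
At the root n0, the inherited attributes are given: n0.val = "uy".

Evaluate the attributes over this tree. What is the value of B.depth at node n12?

1. n0.val = "uy"  [given at root]
2. n1.ok = "yuy"  ["y" ++ S.val]
3. n1.sig = 6  [len(S.val) + 4]
4. n1.tag = 9  [9]
5. n2.ok = "vy"  ["vy"]
6. n2.sig = -4  [A₀.tag - 13]
7. n2.tag = 14  [A₀.sig * -1 + 20]
8. n3.cnt = "qr"  [terminal]
9. n4.wid = "np"  [terminal]
10. n5.wid = "vv"  [terminal]
11. n2.hot = "npp"  [e₀.wid ++ "p"]
12. n1.hot = "yuynpp"  [A₀.ok ++ A₁.hot]
13. n6.ok = "uyyuynpp"  [S.val ++ A₀.hot]
14. n6.sig = 9  [len(S.val) + 7]
15. n6.tag = -3  [len(A₀.hot) - 9]
16. n7.lim = 12  [A.sig + A.tag + 6]
17. n7.depth = 9  [9]
18. n8.acc = 4  [terminal]
19. n9.acc = 15  [terminal]
20. n7.val = 27  [f₁.acc + 12]
21. n7.sig = 23  [f₁.acc + 8]
22. n10.lim = 8  [A.sig - 1]
23. n10.depth = 13  [A.tag + 16]
24. n11.acc = 7  [terminal]
25. n10.val = -7  [B.lim + f.acc - 22]
26. n10.sig = 12  [B.lim + f.acc - 3]
27. n6.hot = "uyyuynppm"  [A.ok ++ "m"]
28. n12.lim = 7  [len(A₁.hot) - 2]
29. n12.depth = 22  [len(A₁.hot) + 13]
30. n13.lim = 4  [B₀.lim * -1 + 11]
31. n13.depth = 17  [B₀.lim + B₀.depth - 12]
32. n14.acc = -7  [terminal]
33. n15.acc = -4  [terminal]
34. n16.cnt = "wv"  [terminal]
35. n13.val = 22  [22]
36. n13.sig = 1  [B.depth + f₁.acc - 12]
37. n17.val = "yv"  ["yv"]
38. n18.wid = "vm"  [terminal]
39. n19.acc = 5  [terminal]
40. n17.live = "vmn"  [e.wid ++ "n"]
41. n17.ok = true  [f.acc > 4]
42. n17.env = true  [f.acc > 4]
43. n12.val = 9  [B₀.lim + 2]
44. n12.sig = 16  [B₁.val - 6]
45. n0.live = "yuynppv"  [A₀.hot ++ "v"]
46. n0.ok = false  [B.sig > 16]
47. n0.env = true  [B.sig == 16]

22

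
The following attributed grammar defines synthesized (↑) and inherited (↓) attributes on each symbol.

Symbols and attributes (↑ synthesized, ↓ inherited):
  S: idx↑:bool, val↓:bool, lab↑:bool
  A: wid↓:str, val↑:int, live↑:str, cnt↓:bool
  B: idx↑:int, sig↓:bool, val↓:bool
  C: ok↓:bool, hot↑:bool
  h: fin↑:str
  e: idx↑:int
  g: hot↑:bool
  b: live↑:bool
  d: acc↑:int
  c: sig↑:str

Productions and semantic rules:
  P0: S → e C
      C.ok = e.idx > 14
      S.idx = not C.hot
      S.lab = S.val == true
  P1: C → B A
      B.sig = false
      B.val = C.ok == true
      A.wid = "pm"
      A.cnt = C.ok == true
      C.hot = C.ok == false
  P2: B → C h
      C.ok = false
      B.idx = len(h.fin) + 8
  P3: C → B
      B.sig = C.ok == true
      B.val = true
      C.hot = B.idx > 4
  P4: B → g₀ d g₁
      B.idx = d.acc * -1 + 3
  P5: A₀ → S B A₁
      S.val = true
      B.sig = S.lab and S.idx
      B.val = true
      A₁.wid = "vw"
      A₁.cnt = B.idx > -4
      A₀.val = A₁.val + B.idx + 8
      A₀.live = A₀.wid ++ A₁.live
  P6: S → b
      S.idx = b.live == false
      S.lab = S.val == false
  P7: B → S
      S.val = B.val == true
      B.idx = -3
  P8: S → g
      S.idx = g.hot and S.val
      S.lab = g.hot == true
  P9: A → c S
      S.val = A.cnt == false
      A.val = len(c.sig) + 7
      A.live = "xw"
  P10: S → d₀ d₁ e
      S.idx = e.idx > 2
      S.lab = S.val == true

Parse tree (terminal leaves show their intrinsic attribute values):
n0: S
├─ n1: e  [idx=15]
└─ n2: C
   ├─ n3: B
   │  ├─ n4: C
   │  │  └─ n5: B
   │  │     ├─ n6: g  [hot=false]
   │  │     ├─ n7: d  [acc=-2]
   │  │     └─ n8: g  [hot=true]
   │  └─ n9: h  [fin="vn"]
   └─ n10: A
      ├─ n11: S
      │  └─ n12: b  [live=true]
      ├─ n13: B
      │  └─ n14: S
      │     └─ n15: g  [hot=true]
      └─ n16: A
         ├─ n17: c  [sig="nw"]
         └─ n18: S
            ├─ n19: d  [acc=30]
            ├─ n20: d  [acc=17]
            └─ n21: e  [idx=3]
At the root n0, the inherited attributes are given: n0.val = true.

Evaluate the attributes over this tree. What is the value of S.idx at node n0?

1. n0.val = true  [given at root]
2. n1.idx = 15  [terminal]
3. n2.ok = true  [e.idx > 14]
4. n3.sig = false  [false]
5. n3.val = true  [C.ok == true]
6. n4.ok = false  [false]
7. n5.sig = false  [C.ok == true]
8. n5.val = true  [true]
9. n6.hot = false  [terminal]
10. n7.acc = -2  [terminal]
11. n8.hot = true  [terminal]
12. n5.idx = 5  [d.acc * -1 + 3]
13. n4.hot = true  [B.idx > 4]
14. n9.fin = "vn"  [terminal]
15. n3.idx = 10  [len(h.fin) + 8]
16. n10.wid = "pm"  ["pm"]
17. n10.cnt = true  [C.ok == true]
18. n11.val = true  [true]
19. n12.live = true  [terminal]
20. n11.idx = false  [b.live == false]
21. n11.lab = false  [S.val == false]
22. n13.sig = false  [S.lab and S.idx]
23. n13.val = true  [true]
24. n14.val = true  [B.val == true]
25. n15.hot = true  [terminal]
26. n14.idx = true  [g.hot and S.val]
27. n14.lab = true  [g.hot == true]
28. n13.idx = -3  [-3]
29. n16.wid = "vw"  ["vw"]
30. n16.cnt = true  [B.idx > -4]
31. n17.sig = "nw"  [terminal]
32. n18.val = false  [A.cnt == false]
33. n19.acc = 30  [terminal]
34. n20.acc = 17  [terminal]
35. n21.idx = 3  [terminal]
36. n18.idx = true  [e.idx > 2]
37. n18.lab = false  [S.val == true]
38. n16.val = 9  [len(c.sig) + 7]
39. n16.live = "xw"  ["xw"]
40. n10.val = 14  [A₁.val + B.idx + 8]
41. n10.live = "pmxw"  [A₀.wid ++ A₁.live]
42. n2.hot = false  [C.ok == false]
43. n0.idx = true  [not C.hot]
44. n0.lab = true  [S.val == true]

true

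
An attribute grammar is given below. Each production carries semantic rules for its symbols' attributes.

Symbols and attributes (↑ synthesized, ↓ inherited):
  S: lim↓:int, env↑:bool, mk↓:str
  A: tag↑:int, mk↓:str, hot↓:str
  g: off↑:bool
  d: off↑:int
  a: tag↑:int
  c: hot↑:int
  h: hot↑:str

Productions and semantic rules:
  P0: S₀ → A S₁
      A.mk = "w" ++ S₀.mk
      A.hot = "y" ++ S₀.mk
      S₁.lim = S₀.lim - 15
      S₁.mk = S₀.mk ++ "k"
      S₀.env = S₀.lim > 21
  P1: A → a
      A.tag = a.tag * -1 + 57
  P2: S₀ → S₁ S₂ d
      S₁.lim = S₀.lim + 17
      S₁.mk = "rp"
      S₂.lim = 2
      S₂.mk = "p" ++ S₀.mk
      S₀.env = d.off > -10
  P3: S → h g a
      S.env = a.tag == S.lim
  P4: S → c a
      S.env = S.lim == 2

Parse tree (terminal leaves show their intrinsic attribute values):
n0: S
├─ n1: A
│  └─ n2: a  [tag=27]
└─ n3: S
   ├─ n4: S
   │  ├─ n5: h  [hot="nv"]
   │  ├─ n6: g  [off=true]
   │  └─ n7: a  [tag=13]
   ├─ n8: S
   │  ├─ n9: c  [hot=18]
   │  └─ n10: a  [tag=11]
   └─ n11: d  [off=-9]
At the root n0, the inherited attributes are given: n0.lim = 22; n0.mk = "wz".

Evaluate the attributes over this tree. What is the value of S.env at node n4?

1. n0.lim = 22  [given at root]
2. n0.mk = "wz"  [given at root]
3. n1.mk = "wwz"  ["w" ++ S₀.mk]
4. n1.hot = "ywz"  ["y" ++ S₀.mk]
5. n2.tag = 27  [terminal]
6. n1.tag = 30  [a.tag * -1 + 57]
7. n3.lim = 7  [S₀.lim - 15]
8. n3.mk = "wzk"  [S₀.mk ++ "k"]
9. n4.lim = 24  [S₀.lim + 17]
10. n4.mk = "rp"  ["rp"]
11. n5.hot = "nv"  [terminal]
12. n6.off = true  [terminal]
13. n7.tag = 13  [terminal]
14. n4.env = false  [a.tag == S.lim]
15. n8.lim = 2  [2]
16. n8.mk = "pwzk"  ["p" ++ S₀.mk]
17. n9.hot = 18  [terminal]
18. n10.tag = 11  [terminal]
19. n8.env = true  [S.lim == 2]
20. n11.off = -9  [terminal]
21. n3.env = true  [d.off > -10]
22. n0.env = true  [S₀.lim > 21]

false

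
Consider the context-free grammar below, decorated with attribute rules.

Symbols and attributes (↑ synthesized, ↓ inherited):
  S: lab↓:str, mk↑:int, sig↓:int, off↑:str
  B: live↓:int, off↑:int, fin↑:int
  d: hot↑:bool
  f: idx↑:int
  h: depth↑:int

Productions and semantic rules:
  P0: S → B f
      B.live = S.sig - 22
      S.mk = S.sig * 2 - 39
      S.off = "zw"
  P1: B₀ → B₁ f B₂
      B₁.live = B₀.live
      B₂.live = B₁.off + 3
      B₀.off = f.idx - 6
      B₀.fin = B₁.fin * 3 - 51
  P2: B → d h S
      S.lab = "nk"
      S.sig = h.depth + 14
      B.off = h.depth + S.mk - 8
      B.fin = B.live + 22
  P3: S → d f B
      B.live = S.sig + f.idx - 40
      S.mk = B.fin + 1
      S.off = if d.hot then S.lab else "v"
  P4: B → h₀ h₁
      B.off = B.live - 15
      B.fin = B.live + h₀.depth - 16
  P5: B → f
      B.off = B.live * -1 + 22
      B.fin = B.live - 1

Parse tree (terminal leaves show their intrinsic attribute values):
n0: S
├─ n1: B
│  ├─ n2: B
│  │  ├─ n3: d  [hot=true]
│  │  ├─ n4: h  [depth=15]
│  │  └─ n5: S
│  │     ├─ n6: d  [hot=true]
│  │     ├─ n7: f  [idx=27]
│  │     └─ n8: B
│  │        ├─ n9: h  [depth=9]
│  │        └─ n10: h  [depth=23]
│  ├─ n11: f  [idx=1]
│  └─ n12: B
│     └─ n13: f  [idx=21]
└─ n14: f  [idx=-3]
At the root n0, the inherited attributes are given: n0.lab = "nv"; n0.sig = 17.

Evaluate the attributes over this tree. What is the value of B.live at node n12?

20

1. n0.lab = "nv"  [given at root]
2. n0.sig = 17  [given at root]
3. n1.live = -5  [S.sig - 22]
4. n2.live = -5  [B₀.live]
5. n3.hot = true  [terminal]
6. n4.depth = 15  [terminal]
7. n5.lab = "nk"  ["nk"]
8. n5.sig = 29  [h.depth + 14]
9. n6.hot = true  [terminal]
10. n7.idx = 27  [terminal]
11. n8.live = 16  [S.sig + f.idx - 40]
12. n9.depth = 9  [terminal]
13. n10.depth = 23  [terminal]
14. n8.off = 1  [B.live - 15]
15. n8.fin = 9  [B.live + h₀.depth - 16]
16. n5.mk = 10  [B.fin + 1]
17. n5.off = "nk"  [if d.hot then S.lab else "v"]
18. n2.off = 17  [h.depth + S.mk - 8]
19. n2.fin = 17  [B.live + 22]
20. n11.idx = 1  [terminal]
21. n12.live = 20  [B₁.off + 3]
22. n13.idx = 21  [terminal]
23. n12.off = 2  [B.live * -1 + 22]
24. n12.fin = 19  [B.live - 1]
25. n1.off = -5  [f.idx - 6]
26. n1.fin = 0  [B₁.fin * 3 - 51]
27. n14.idx = -3  [terminal]
28. n0.mk = -5  [S.sig * 2 - 39]
29. n0.off = "zw"  ["zw"]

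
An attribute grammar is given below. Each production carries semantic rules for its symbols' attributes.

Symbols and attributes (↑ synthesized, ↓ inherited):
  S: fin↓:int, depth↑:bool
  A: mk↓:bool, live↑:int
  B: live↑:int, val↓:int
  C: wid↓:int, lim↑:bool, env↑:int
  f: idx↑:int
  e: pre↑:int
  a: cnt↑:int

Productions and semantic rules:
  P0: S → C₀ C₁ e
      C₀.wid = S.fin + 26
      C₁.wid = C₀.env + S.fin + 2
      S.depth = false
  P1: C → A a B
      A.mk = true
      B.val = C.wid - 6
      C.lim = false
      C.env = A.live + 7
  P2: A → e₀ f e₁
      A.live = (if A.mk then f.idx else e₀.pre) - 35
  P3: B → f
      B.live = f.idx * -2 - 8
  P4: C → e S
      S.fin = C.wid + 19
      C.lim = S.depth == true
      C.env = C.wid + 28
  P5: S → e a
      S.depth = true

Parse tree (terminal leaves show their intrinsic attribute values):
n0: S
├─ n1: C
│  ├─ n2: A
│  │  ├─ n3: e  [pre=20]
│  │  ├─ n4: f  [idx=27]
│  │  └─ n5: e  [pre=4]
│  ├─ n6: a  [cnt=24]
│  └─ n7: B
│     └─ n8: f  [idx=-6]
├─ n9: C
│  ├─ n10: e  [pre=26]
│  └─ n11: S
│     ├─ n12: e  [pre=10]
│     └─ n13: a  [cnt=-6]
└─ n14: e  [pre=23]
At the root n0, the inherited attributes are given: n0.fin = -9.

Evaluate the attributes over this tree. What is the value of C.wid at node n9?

-8

1. n0.fin = -9  [given at root]
2. n1.wid = 17  [S.fin + 26]
3. n2.mk = true  [true]
4. n3.pre = 20  [terminal]
5. n4.idx = 27  [terminal]
6. n5.pre = 4  [terminal]
7. n2.live = -8  [(if A.mk then f.idx else e₀.pre) - 35]
8. n6.cnt = 24  [terminal]
9. n7.val = 11  [C.wid - 6]
10. n8.idx = -6  [terminal]
11. n7.live = 4  [f.idx * -2 - 8]
12. n1.lim = false  [false]
13. n1.env = -1  [A.live + 7]
14. n9.wid = -8  [C₀.env + S.fin + 2]
15. n10.pre = 26  [terminal]
16. n11.fin = 11  [C.wid + 19]
17. n12.pre = 10  [terminal]
18. n13.cnt = -6  [terminal]
19. n11.depth = true  [true]
20. n9.lim = true  [S.depth == true]
21. n9.env = 20  [C.wid + 28]
22. n14.pre = 23  [terminal]
23. n0.depth = false  [false]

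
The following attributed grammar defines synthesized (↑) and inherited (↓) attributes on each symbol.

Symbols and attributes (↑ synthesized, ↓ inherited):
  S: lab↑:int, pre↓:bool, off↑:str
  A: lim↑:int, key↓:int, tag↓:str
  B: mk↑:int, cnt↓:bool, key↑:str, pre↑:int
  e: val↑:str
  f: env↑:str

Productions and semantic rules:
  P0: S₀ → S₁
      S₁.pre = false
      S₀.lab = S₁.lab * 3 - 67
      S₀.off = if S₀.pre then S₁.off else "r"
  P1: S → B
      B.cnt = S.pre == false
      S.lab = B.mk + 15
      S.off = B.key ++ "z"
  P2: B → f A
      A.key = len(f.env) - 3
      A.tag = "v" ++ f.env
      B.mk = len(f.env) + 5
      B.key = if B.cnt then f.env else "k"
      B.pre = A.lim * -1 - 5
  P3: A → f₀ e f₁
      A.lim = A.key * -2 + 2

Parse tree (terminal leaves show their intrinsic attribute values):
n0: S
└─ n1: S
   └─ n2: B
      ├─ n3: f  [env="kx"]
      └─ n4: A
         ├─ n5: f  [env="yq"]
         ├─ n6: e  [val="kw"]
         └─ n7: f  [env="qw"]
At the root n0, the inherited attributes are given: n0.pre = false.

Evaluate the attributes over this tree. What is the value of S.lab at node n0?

1. n0.pre = false  [given at root]
2. n1.pre = false  [false]
3. n2.cnt = true  [S.pre == false]
4. n3.env = "kx"  [terminal]
5. n4.key = -1  [len(f.env) - 3]
6. n4.tag = "vkx"  ["v" ++ f.env]
7. n5.env = "yq"  [terminal]
8. n6.val = "kw"  [terminal]
9. n7.env = "qw"  [terminal]
10. n4.lim = 4  [A.key * -2 + 2]
11. n2.mk = 7  [len(f.env) + 5]
12. n2.key = "kx"  [if B.cnt then f.env else "k"]
13. n2.pre = -9  [A.lim * -1 - 5]
14. n1.lab = 22  [B.mk + 15]
15. n1.off = "kxz"  [B.key ++ "z"]
16. n0.lab = -1  [S₁.lab * 3 - 67]
17. n0.off = "r"  [if S₀.pre then S₁.off else "r"]

-1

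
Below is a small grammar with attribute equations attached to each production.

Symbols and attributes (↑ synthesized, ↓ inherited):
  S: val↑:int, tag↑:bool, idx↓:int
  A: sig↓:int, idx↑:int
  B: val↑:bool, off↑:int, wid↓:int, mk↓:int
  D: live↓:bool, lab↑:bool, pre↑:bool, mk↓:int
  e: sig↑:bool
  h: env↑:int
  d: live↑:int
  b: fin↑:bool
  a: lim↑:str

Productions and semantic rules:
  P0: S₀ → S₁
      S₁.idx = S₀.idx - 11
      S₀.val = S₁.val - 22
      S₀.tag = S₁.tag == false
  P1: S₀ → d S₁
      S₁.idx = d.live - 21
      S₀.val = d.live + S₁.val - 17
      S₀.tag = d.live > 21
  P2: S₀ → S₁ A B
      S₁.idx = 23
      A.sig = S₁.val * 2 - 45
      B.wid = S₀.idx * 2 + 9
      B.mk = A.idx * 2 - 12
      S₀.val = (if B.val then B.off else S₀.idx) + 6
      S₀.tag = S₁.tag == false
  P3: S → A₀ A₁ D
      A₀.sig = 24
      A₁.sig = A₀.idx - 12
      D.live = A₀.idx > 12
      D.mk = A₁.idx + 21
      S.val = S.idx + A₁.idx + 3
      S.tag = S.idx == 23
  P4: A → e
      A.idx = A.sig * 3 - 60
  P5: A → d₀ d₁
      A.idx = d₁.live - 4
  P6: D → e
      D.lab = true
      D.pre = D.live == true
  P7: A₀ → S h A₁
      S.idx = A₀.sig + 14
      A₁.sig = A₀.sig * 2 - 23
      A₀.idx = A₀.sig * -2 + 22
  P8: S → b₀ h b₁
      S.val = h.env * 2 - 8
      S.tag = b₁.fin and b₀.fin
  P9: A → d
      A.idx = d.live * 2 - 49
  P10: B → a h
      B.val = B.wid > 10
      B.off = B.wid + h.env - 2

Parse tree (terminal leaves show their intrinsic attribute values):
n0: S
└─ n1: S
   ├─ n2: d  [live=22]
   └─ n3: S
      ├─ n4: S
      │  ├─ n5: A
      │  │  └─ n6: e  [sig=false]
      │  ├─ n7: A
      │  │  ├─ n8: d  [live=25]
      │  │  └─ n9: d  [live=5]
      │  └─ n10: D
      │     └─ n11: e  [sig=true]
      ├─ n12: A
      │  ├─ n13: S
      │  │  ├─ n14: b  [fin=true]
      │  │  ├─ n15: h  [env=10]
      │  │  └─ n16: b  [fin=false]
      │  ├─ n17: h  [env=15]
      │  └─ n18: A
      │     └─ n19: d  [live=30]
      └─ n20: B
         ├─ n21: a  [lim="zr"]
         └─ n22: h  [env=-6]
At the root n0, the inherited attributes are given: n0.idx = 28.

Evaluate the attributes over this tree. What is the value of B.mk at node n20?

1. n0.idx = 28  [given at root]
2. n1.idx = 17  [S₀.idx - 11]
3. n2.live = 22  [terminal]
4. n3.idx = 1  [d.live - 21]
5. n4.idx = 23  [23]
6. n5.sig = 24  [24]
7. n6.sig = false  [terminal]
8. n5.idx = 12  [A.sig * 3 - 60]
9. n7.sig = 0  [A₀.idx - 12]
10. n8.live = 25  [terminal]
11. n9.live = 5  [terminal]
12. n7.idx = 1  [d₁.live - 4]
13. n10.live = false  [A₀.idx > 12]
14. n10.mk = 22  [A₁.idx + 21]
15. n11.sig = true  [terminal]
16. n10.lab = true  [true]
17. n10.pre = false  [D.live == true]
18. n4.val = 27  [S.idx + A₁.idx + 3]
19. n4.tag = true  [S.idx == 23]
20. n12.sig = 9  [S₁.val * 2 - 45]
21. n13.idx = 23  [A₀.sig + 14]
22. n14.fin = true  [terminal]
23. n15.env = 10  [terminal]
24. n16.fin = false  [terminal]
25. n13.val = 12  [h.env * 2 - 8]
26. n13.tag = false  [b₁.fin and b₀.fin]
27. n17.env = 15  [terminal]
28. n18.sig = -5  [A₀.sig * 2 - 23]
29. n19.live = 30  [terminal]
30. n18.idx = 11  [d.live * 2 - 49]
31. n12.idx = 4  [A₀.sig * -2 + 22]
32. n20.wid = 11  [S₀.idx * 2 + 9]
33. n20.mk = -4  [A.idx * 2 - 12]
34. n21.lim = "zr"  [terminal]
35. n22.env = -6  [terminal]
36. n20.val = true  [B.wid > 10]
37. n20.off = 3  [B.wid + h.env - 2]
38. n3.val = 9  [(if B.val then B.off else S₀.idx) + 6]
39. n3.tag = false  [S₁.tag == false]
40. n1.val = 14  [d.live + S₁.val - 17]
41. n1.tag = true  [d.live > 21]
42. n0.val = -8  [S₁.val - 22]
43. n0.tag = false  [S₁.tag == false]

-4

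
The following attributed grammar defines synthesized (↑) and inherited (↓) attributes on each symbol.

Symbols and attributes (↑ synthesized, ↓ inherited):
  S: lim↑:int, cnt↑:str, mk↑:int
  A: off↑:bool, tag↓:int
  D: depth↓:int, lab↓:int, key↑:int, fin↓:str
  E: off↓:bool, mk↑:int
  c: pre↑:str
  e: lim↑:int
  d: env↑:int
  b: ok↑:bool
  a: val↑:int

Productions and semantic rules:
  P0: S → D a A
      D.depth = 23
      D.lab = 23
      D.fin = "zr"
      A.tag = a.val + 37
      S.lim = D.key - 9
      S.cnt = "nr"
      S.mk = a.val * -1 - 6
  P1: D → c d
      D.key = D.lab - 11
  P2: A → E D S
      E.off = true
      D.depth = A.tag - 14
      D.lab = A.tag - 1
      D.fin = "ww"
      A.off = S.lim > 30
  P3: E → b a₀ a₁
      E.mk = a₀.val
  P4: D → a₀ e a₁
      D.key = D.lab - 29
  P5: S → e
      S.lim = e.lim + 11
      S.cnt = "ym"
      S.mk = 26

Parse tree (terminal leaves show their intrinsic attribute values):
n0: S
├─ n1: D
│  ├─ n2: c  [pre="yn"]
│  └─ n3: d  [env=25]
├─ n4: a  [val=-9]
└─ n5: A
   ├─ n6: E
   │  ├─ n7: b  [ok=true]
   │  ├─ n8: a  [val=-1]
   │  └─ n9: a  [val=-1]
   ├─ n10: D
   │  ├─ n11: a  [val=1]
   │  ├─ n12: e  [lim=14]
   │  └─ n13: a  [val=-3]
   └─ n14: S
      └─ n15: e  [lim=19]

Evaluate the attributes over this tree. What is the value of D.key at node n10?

1. n1.depth = 23  [23]
2. n1.lab = 23  [23]
3. n1.fin = "zr"  ["zr"]
4. n2.pre = "yn"  [terminal]
5. n3.env = 25  [terminal]
6. n1.key = 12  [D.lab - 11]
7. n4.val = -9  [terminal]
8. n5.tag = 28  [a.val + 37]
9. n6.off = true  [true]
10. n7.ok = true  [terminal]
11. n8.val = -1  [terminal]
12. n9.val = -1  [terminal]
13. n6.mk = -1  [a₀.val]
14. n10.depth = 14  [A.tag - 14]
15. n10.lab = 27  [A.tag - 1]
16. n10.fin = "ww"  ["ww"]
17. n11.val = 1  [terminal]
18. n12.lim = 14  [terminal]
19. n13.val = -3  [terminal]
20. n10.key = -2  [D.lab - 29]
21. n15.lim = 19  [terminal]
22. n14.lim = 30  [e.lim + 11]
23. n14.cnt = "ym"  ["ym"]
24. n14.mk = 26  [26]
25. n5.off = false  [S.lim > 30]
26. n0.lim = 3  [D.key - 9]
27. n0.cnt = "nr"  ["nr"]
28. n0.mk = 3  [a.val * -1 - 6]

-2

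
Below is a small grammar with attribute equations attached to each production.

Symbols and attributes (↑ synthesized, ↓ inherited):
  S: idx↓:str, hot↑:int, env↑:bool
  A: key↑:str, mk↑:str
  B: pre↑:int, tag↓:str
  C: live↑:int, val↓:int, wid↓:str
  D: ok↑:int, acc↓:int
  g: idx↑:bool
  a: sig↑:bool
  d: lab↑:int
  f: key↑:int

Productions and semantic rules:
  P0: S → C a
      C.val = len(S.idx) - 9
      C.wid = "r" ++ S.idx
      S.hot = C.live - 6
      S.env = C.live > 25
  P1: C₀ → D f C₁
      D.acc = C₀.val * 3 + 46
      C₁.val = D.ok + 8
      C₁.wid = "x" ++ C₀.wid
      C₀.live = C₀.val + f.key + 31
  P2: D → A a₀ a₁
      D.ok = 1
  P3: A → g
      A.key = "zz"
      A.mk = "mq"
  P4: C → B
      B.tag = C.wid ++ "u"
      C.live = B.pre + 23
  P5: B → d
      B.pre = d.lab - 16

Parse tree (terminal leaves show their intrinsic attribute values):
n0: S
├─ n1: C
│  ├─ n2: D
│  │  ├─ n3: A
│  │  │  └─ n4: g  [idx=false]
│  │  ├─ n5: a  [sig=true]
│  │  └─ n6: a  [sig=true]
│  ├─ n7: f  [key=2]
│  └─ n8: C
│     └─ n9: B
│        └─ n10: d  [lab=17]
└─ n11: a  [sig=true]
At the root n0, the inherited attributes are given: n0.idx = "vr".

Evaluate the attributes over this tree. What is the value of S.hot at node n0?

1. n0.idx = "vr"  [given at root]
2. n1.val = -7  [len(S.idx) - 9]
3. n1.wid = "rvr"  ["r" ++ S.idx]
4. n2.acc = 25  [C₀.val * 3 + 46]
5. n4.idx = false  [terminal]
6. n3.key = "zz"  ["zz"]
7. n3.mk = "mq"  ["mq"]
8. n5.sig = true  [terminal]
9. n6.sig = true  [terminal]
10. n2.ok = 1  [1]
11. n7.key = 2  [terminal]
12. n8.val = 9  [D.ok + 8]
13. n8.wid = "xrvr"  ["x" ++ C₀.wid]
14. n9.tag = "xrvru"  [C.wid ++ "u"]
15. n10.lab = 17  [terminal]
16. n9.pre = 1  [d.lab - 16]
17. n8.live = 24  [B.pre + 23]
18. n1.live = 26  [C₀.val + f.key + 31]
19. n11.sig = true  [terminal]
20. n0.hot = 20  [C.live - 6]
21. n0.env = true  [C.live > 25]

20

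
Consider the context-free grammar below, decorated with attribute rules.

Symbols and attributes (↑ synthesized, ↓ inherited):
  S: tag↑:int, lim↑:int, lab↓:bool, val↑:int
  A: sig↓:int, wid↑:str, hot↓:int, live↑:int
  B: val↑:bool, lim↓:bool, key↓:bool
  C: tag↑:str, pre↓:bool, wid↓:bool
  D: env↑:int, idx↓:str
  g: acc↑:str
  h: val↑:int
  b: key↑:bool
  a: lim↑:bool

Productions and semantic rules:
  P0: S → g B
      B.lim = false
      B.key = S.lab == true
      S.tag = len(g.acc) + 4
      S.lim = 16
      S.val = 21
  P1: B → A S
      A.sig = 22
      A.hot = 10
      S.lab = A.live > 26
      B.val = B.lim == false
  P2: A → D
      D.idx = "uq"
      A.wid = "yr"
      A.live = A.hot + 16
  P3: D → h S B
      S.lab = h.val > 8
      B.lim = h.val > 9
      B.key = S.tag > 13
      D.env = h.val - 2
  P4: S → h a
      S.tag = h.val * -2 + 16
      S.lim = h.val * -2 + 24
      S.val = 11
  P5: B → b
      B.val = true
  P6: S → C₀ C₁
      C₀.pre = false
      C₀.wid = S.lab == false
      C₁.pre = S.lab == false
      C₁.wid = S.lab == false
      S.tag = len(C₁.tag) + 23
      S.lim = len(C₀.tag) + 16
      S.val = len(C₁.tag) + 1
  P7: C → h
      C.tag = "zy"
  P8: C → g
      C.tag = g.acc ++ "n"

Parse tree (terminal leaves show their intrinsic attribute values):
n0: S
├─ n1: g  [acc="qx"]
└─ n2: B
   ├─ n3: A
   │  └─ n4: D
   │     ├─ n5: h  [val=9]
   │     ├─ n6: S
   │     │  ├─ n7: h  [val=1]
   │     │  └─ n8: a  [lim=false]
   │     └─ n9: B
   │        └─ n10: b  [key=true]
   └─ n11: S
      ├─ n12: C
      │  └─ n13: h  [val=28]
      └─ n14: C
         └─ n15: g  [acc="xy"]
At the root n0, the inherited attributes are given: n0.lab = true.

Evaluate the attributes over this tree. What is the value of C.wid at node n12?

true

1. n0.lab = true  [given at root]
2. n1.acc = "qx"  [terminal]
3. n2.lim = false  [false]
4. n2.key = true  [S.lab == true]
5. n3.sig = 22  [22]
6. n3.hot = 10  [10]
7. n4.idx = "uq"  ["uq"]
8. n5.val = 9  [terminal]
9. n6.lab = true  [h.val > 8]
10. n7.val = 1  [terminal]
11. n8.lim = false  [terminal]
12. n6.tag = 14  [h.val * -2 + 16]
13. n6.lim = 22  [h.val * -2 + 24]
14. n6.val = 11  [11]
15. n9.lim = false  [h.val > 9]
16. n9.key = true  [S.tag > 13]
17. n10.key = true  [terminal]
18. n9.val = true  [true]
19. n4.env = 7  [h.val - 2]
20. n3.wid = "yr"  ["yr"]
21. n3.live = 26  [A.hot + 16]
22. n11.lab = false  [A.live > 26]
23. n12.pre = false  [false]
24. n12.wid = true  [S.lab == false]
25. n13.val = 28  [terminal]
26. n12.tag = "zy"  ["zy"]
27. n14.pre = true  [S.lab == false]
28. n14.wid = true  [S.lab == false]
29. n15.acc = "xy"  [terminal]
30. n14.tag = "xyn"  [g.acc ++ "n"]
31. n11.tag = 26  [len(C₁.tag) + 23]
32. n11.lim = 18  [len(C₀.tag) + 16]
33. n11.val = 4  [len(C₁.tag) + 1]
34. n2.val = true  [B.lim == false]
35. n0.tag = 6  [len(g.acc) + 4]
36. n0.lim = 16  [16]
37. n0.val = 21  [21]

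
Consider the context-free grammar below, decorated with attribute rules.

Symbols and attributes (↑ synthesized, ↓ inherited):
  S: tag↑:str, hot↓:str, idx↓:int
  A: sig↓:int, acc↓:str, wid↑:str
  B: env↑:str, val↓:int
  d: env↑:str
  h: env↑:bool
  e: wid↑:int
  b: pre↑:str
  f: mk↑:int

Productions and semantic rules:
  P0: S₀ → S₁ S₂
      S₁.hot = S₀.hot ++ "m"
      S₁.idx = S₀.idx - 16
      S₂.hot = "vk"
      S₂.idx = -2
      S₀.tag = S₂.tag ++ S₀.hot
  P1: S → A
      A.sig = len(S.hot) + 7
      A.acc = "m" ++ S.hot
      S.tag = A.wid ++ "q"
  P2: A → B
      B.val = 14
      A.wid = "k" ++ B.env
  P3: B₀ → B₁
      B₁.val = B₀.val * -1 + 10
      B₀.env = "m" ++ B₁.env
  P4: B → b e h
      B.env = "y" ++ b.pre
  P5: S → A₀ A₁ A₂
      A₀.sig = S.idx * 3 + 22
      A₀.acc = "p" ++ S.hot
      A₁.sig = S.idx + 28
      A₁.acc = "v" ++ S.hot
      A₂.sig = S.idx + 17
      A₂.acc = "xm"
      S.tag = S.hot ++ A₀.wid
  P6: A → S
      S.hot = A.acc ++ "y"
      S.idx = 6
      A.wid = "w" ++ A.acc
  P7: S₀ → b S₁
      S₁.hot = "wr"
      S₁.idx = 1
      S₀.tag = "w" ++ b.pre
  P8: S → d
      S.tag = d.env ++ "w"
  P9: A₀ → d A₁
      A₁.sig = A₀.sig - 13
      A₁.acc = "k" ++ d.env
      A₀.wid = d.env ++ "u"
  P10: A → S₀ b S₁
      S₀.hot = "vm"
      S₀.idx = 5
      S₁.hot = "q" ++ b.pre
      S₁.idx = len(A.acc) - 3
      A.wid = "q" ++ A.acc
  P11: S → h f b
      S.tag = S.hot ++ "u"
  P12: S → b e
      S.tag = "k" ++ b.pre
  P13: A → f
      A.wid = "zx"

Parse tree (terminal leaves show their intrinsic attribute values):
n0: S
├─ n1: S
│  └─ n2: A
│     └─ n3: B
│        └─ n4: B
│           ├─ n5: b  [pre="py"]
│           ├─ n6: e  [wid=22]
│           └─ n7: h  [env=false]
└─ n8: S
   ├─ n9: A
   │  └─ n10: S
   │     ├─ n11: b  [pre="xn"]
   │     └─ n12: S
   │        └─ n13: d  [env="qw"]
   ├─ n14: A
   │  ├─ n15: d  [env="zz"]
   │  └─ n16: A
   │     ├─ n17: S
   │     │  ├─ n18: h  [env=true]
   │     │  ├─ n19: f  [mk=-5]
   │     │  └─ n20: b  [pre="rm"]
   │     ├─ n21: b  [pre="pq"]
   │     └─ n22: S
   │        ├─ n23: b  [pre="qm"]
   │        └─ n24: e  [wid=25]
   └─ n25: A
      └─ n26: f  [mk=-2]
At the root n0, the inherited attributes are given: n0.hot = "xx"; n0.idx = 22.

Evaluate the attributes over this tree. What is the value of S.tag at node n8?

"vkwpvk"

1. n0.hot = "xx"  [given at root]
2. n0.idx = 22  [given at root]
3. n1.hot = "xxm"  [S₀.hot ++ "m"]
4. n1.idx = 6  [S₀.idx - 16]
5. n2.sig = 10  [len(S.hot) + 7]
6. n2.acc = "mxxm"  ["m" ++ S.hot]
7. n3.val = 14  [14]
8. n4.val = -4  [B₀.val * -1 + 10]
9. n5.pre = "py"  [terminal]
10. n6.wid = 22  [terminal]
11. n7.env = false  [terminal]
12. n4.env = "ypy"  ["y" ++ b.pre]
13. n3.env = "mypy"  ["m" ++ B₁.env]
14. n2.wid = "kmypy"  ["k" ++ B.env]
15. n1.tag = "kmypyq"  [A.wid ++ "q"]
16. n8.hot = "vk"  ["vk"]
17. n8.idx = -2  [-2]
18. n9.sig = 16  [S.idx * 3 + 22]
19. n9.acc = "pvk"  ["p" ++ S.hot]
20. n10.hot = "pvky"  [A.acc ++ "y"]
21. n10.idx = 6  [6]
22. n11.pre = "xn"  [terminal]
23. n12.hot = "wr"  ["wr"]
24. n12.idx = 1  [1]
25. n13.env = "qw"  [terminal]
26. n12.tag = "qww"  [d.env ++ "w"]
27. n10.tag = "wxn"  ["w" ++ b.pre]
28. n9.wid = "wpvk"  ["w" ++ A.acc]
29. n14.sig = 26  [S.idx + 28]
30. n14.acc = "vvk"  ["v" ++ S.hot]
31. n15.env = "zz"  [terminal]
32. n16.sig = 13  [A₀.sig - 13]
33. n16.acc = "kzz"  ["k" ++ d.env]
34. n17.hot = "vm"  ["vm"]
35. n17.idx = 5  [5]
36. n18.env = true  [terminal]
37. n19.mk = -5  [terminal]
38. n20.pre = "rm"  [terminal]
39. n17.tag = "vmu"  [S.hot ++ "u"]
40. n21.pre = "pq"  [terminal]
41. n22.hot = "qpq"  ["q" ++ b.pre]
42. n22.idx = 0  [len(A.acc) - 3]
43. n23.pre = "qm"  [terminal]
44. n24.wid = 25  [terminal]
45. n22.tag = "kqm"  ["k" ++ b.pre]
46. n16.wid = "qkzz"  ["q" ++ A.acc]
47. n14.wid = "zzu"  [d.env ++ "u"]
48. n25.sig = 15  [S.idx + 17]
49. n25.acc = "xm"  ["xm"]
50. n26.mk = -2  [terminal]
51. n25.wid = "zx"  ["zx"]
52. n8.tag = "vkwpvk"  [S.hot ++ A₀.wid]
53. n0.tag = "vkwpvkxx"  [S₂.tag ++ S₀.hot]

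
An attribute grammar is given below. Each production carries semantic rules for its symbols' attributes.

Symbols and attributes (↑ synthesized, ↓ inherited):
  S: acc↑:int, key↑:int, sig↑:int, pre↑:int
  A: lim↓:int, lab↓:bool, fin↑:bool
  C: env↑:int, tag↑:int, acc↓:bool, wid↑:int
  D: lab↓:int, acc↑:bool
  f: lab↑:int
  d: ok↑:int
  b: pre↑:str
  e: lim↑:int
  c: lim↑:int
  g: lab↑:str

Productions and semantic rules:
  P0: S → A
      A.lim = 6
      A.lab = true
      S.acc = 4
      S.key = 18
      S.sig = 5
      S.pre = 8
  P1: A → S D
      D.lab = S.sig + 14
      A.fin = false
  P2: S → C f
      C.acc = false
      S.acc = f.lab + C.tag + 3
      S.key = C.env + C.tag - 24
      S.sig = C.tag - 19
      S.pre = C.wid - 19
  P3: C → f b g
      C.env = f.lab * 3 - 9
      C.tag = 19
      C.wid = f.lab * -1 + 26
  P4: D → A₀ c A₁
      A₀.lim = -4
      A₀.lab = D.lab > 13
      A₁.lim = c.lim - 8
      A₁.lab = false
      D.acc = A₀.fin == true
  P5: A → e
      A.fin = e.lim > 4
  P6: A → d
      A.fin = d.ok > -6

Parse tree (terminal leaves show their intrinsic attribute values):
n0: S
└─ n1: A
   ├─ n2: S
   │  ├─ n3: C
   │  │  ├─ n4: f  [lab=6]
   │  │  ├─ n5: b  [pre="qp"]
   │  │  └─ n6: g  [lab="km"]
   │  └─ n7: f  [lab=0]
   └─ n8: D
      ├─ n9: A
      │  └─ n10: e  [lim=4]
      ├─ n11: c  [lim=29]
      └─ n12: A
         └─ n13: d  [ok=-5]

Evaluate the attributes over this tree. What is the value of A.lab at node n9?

1. n1.lim = 6  [6]
2. n1.lab = true  [true]
3. n3.acc = false  [false]
4. n4.lab = 6  [terminal]
5. n5.pre = "qp"  [terminal]
6. n6.lab = "km"  [terminal]
7. n3.env = 9  [f.lab * 3 - 9]
8. n3.tag = 19  [19]
9. n3.wid = 20  [f.lab * -1 + 26]
10. n7.lab = 0  [terminal]
11. n2.acc = 22  [f.lab + C.tag + 3]
12. n2.key = 4  [C.env + C.tag - 24]
13. n2.sig = 0  [C.tag - 19]
14. n2.pre = 1  [C.wid - 19]
15. n8.lab = 14  [S.sig + 14]
16. n9.lim = -4  [-4]
17. n9.lab = true  [D.lab > 13]
18. n10.lim = 4  [terminal]
19. n9.fin = false  [e.lim > 4]
20. n11.lim = 29  [terminal]
21. n12.lim = 21  [c.lim - 8]
22. n12.lab = false  [false]
23. n13.ok = -5  [terminal]
24. n12.fin = true  [d.ok > -6]
25. n8.acc = false  [A₀.fin == true]
26. n1.fin = false  [false]
27. n0.acc = 4  [4]
28. n0.key = 18  [18]
29. n0.sig = 5  [5]
30. n0.pre = 8  [8]

true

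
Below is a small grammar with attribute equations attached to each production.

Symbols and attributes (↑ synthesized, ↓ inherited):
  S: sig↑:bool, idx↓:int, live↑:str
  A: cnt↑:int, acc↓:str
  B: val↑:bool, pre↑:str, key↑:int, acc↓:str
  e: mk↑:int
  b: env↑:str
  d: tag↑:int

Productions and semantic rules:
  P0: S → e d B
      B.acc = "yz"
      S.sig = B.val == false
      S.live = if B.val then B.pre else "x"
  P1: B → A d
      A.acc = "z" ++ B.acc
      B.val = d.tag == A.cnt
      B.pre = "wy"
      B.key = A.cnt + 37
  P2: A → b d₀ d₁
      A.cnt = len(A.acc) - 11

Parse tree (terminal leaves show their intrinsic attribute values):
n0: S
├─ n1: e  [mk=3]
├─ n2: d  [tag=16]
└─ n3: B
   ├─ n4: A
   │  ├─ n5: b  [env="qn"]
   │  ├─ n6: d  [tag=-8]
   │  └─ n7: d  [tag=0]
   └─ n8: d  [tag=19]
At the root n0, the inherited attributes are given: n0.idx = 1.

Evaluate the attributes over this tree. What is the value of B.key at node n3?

29

1. n0.idx = 1  [given at root]
2. n1.mk = 3  [terminal]
3. n2.tag = 16  [terminal]
4. n3.acc = "yz"  ["yz"]
5. n4.acc = "zyz"  ["z" ++ B.acc]
6. n5.env = "qn"  [terminal]
7. n6.tag = -8  [terminal]
8. n7.tag = 0  [terminal]
9. n4.cnt = -8  [len(A.acc) - 11]
10. n8.tag = 19  [terminal]
11. n3.val = false  [d.tag == A.cnt]
12. n3.pre = "wy"  ["wy"]
13. n3.key = 29  [A.cnt + 37]
14. n0.sig = true  [B.val == false]
15. n0.live = "x"  [if B.val then B.pre else "x"]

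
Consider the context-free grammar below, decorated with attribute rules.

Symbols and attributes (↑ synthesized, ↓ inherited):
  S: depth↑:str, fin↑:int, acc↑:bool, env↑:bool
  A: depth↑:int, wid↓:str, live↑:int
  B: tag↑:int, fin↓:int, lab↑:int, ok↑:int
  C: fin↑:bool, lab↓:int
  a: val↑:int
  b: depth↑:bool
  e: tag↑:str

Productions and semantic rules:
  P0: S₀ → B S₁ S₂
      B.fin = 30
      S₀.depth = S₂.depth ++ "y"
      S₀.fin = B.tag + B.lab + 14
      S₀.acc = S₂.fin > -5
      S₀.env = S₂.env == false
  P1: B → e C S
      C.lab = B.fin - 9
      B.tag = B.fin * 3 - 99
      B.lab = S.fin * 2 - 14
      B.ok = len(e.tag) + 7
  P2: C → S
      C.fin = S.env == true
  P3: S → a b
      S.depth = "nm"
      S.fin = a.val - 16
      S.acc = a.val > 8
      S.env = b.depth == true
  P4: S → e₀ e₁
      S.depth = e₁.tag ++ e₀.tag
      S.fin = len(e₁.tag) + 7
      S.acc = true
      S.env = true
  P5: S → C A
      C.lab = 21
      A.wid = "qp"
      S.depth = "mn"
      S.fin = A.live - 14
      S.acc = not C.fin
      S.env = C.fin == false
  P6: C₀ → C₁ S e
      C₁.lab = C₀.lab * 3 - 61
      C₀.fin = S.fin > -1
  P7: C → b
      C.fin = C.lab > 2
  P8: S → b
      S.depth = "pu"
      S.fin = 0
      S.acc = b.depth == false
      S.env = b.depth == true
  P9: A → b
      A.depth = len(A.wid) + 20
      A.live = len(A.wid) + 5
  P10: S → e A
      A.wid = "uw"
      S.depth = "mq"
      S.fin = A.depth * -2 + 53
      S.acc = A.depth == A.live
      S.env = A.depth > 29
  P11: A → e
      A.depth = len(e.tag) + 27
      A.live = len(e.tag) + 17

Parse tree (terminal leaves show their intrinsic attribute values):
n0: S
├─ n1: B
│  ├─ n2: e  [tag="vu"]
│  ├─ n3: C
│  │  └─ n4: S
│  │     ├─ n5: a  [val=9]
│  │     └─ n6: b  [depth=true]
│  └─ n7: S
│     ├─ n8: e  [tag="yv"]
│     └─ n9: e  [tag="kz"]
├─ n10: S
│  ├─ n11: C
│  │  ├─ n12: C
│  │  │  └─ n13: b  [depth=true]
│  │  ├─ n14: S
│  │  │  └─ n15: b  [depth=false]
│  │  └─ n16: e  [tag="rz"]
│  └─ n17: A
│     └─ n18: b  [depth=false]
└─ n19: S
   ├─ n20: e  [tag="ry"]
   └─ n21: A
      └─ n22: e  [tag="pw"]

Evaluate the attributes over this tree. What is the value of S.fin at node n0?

9

1. n1.fin = 30  [30]
2. n2.tag = "vu"  [terminal]
3. n3.lab = 21  [B.fin - 9]
4. n5.val = 9  [terminal]
5. n6.depth = true  [terminal]
6. n4.depth = "nm"  ["nm"]
7. n4.fin = -7  [a.val - 16]
8. n4.acc = true  [a.val > 8]
9. n4.env = true  [b.depth == true]
10. n3.fin = true  [S.env == true]
11. n8.tag = "yv"  [terminal]
12. n9.tag = "kz"  [terminal]
13. n7.depth = "kzyv"  [e₁.tag ++ e₀.tag]
14. n7.fin = 9  [len(e₁.tag) + 7]
15. n7.acc = true  [true]
16. n7.env = true  [true]
17. n1.tag = -9  [B.fin * 3 - 99]
18. n1.lab = 4  [S.fin * 2 - 14]
19. n1.ok = 9  [len(e.tag) + 7]
20. n11.lab = 21  [21]
21. n12.lab = 2  [C₀.lab * 3 - 61]
22. n13.depth = true  [terminal]
23. n12.fin = false  [C.lab > 2]
24. n15.depth = false  [terminal]
25. n14.depth = "pu"  ["pu"]
26. n14.fin = 0  [0]
27. n14.acc = true  [b.depth == false]
28. n14.env = false  [b.depth == true]
29. n16.tag = "rz"  [terminal]
30. n11.fin = true  [S.fin > -1]
31. n17.wid = "qp"  ["qp"]
32. n18.depth = false  [terminal]
33. n17.depth = 22  [len(A.wid) + 20]
34. n17.live = 7  [len(A.wid) + 5]
35. n10.depth = "mn"  ["mn"]
36. n10.fin = -7  [A.live - 14]
37. n10.acc = false  [not C.fin]
38. n10.env = false  [C.fin == false]
39. n20.tag = "ry"  [terminal]
40. n21.wid = "uw"  ["uw"]
41. n22.tag = "pw"  [terminal]
42. n21.depth = 29  [len(e.tag) + 27]
43. n21.live = 19  [len(e.tag) + 17]
44. n19.depth = "mq"  ["mq"]
45. n19.fin = -5  [A.depth * -2 + 53]
46. n19.acc = false  [A.depth == A.live]
47. n19.env = false  [A.depth > 29]
48. n0.depth = "mqy"  [S₂.depth ++ "y"]
49. n0.fin = 9  [B.tag + B.lab + 14]
50. n0.acc = false  [S₂.fin > -5]
51. n0.env = true  [S₂.env == false]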